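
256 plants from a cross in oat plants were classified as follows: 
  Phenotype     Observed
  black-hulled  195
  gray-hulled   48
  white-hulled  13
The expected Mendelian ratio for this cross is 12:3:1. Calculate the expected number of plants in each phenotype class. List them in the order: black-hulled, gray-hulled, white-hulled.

Total ratio parts = 16. Expected numbers out of 256:
  black-hulled: 256 × 12/16 = 192
  gray-hulled: 256 × 3/16 = 48
  white-hulled: 256 × 1/16 = 16

192, 48, 16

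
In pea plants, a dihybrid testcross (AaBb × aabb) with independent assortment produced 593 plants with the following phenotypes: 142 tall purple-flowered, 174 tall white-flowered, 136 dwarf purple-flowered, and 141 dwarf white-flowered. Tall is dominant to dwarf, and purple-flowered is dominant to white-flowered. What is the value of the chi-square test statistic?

A dihybrid testcross with independent assortment gives a 1:1:1:1 ratio.
Under the 1:1:1:1 hypothesis (Σ ratio = 4, N = 593):
  tall purple-flowered: 593 × 1/4 = 148.25
  tall white-flowered: 593 × 1/4 = 148.25
  dwarf purple-flowered: 593 × 1/4 = 148.25
  dwarf white-flowered: 593 × 1/4 = 148.25
χ² = Σ (O − E)² / E
  tall purple-flowered: (142 − 148.25)² / 148.25 = 0.2635
  tall white-flowered: (174 − 148.25)² / 148.25 = 4.4726
  dwarf purple-flowered: (136 − 148.25)² / 148.25 = 1.0122
  dwarf white-flowered: (141 − 148.25)² / 148.25 = 0.3546
χ² = 0.2635 + 4.4726 + 1.0122 + 0.3546 = 6.1029 ≈ 6.103

6.103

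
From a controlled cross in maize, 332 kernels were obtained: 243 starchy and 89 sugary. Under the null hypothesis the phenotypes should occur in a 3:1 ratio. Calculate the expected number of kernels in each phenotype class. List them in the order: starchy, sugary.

249, 83

Under the 3:1 hypothesis (Σ ratio = 4, N = 332):
  starchy: 332 × 3/4 = 249
  sugary: 332 × 1/4 = 83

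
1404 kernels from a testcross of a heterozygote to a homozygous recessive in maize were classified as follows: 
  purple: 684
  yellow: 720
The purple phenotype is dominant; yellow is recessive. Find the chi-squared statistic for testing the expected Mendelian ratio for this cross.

A testcross of a heterozygote (Aa × aa) gives a 1:1 phenotypic ratio.
The 1:1 ratio has 2 parts, so with N = 1404 the expected counts are:
  purple: 1404 × 1/2 = 702
  yellow: 1404 × 1/2 = 702
χ² = Σ (O − E)² / E
  purple: (684 − 702)² / 702 = 0.4615
  yellow: (720 − 702)² / 702 = 0.4615
χ² = 0.4615 + 0.4615 = 0.923

0.923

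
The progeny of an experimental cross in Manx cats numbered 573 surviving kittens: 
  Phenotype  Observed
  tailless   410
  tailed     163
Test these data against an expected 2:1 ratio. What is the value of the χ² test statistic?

6.157

Expected counts for N = 573 under a 2:1 ratio (total parts = 3):
  tailless: 573 × 2/3 = 382
  tailed: 573 × 1/3 = 191
χ² = Σ (O − E)² / E
  tailless: (410 − 382)² / 382 = 2.0524
  tailed: (163 − 191)² / 191 = 4.1047
χ² = 2.0524 + 4.1047 = 6.1571 ≈ 6.157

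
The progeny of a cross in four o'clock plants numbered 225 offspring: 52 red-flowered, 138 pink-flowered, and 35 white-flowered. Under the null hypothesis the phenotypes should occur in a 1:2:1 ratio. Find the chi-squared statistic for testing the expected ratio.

The 1:2:1 ratio has 4 parts, so with N = 225 the expected counts are:
  red-flowered: 225 × 1/4 = 56.25
  pink-flowered: 225 × 2/4 = 112.5
  white-flowered: 225 × 1/4 = 56.25
χ² = Σ (O − E)² / E
  red-flowered: (52 − 56.25)² / 56.25 = 0.3211
  pink-flowered: (138 − 112.5)² / 112.5 = 5.7800
  white-flowered: (35 − 56.25)² / 56.25 = 8.0278
χ² = 0.3211 + 5.7800 + 8.0278 = 14.1289 ≈ 14.129

14.129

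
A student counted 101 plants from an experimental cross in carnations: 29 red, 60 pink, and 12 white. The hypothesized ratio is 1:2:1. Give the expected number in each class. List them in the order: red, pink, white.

Under the 1:2:1 hypothesis (Σ ratio = 4, N = 101):
  red: 101 × 1/4 = 25.25
  pink: 101 × 2/4 = 50.5
  white: 101 × 1/4 = 25.25

25.25, 50.5, 25.25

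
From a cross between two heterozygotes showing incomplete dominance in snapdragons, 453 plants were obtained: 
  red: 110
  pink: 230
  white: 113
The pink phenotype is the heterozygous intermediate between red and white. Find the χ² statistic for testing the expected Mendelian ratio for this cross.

With incomplete dominance, a heterozygote × heterozygote cross gives a 1:2:1 phenotypic ratio.
Total ratio parts = 4. Expected numbers out of 453:
  red: 453 × 1/4 = 113.25
  pink: 453 × 2/4 = 226.5
  white: 453 × 1/4 = 113.25
χ² = Σ (O − E)² / E
  red: (110 − 113.25)² / 113.25 = 0.0933
  pink: (230 − 226.5)² / 226.5 = 0.0541
  white: (113 − 113.25)² / 113.25 = 0.0006
χ² = 0.0933 + 0.0541 + 0.0006 = 0.148

0.148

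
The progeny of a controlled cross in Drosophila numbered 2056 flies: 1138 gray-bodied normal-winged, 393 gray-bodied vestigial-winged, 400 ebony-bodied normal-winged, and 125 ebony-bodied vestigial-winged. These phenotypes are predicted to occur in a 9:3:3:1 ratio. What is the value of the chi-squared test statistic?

1.083

Expected counts for N = 2056 under a 9:3:3:1 ratio (total parts = 16):
  gray-bodied normal-winged: 2056 × 9/16 = 1156.5
  gray-bodied vestigial-winged: 2056 × 3/16 = 385.5
  ebony-bodied normal-winged: 2056 × 3/16 = 385.5
  ebony-bodied vestigial-winged: 2056 × 1/16 = 128.5
χ² = Σ (O − E)² / E
  gray-bodied normal-winged: (1138 − 1156.5)² / 1156.5 = 0.2959
  gray-bodied vestigial-winged: (393 − 385.5)² / 385.5 = 0.1459
  ebony-bodied normal-winged: (400 − 385.5)² / 385.5 = 0.5454
  ebony-bodied vestigial-winged: (125 − 128.5)² / 128.5 = 0.0953
χ² = 0.2959 + 0.1459 + 0.5454 + 0.0953 = 1.0825 ≈ 1.083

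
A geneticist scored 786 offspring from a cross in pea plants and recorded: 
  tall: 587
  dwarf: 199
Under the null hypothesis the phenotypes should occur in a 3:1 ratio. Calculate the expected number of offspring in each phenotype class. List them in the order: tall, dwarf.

Total ratio parts = 4. Expected numbers out of 786:
  tall: 786 × 3/4 = 589.5
  dwarf: 786 × 1/4 = 196.5

589.5, 196.5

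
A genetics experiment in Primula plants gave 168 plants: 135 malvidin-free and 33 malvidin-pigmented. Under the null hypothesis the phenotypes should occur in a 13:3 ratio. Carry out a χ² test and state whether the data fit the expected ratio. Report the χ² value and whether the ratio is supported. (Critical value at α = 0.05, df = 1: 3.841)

Under the 13:3 hypothesis (Σ ratio = 16, N = 168):
  malvidin-free: 168 × 13/16 = 136.5
  malvidin-pigmented: 168 × 3/16 = 31.5
χ² = Σ (O − E)² / E
  malvidin-free: (135 − 136.5)² / 136.5 = 0.0165
  malvidin-pigmented: (33 − 31.5)² / 31.5 = 0.0714
χ² = 0.0165 + 0.0714 = 0.0879 ≈ 0.088
Degrees of freedom = 2 − 1 = 1; critical value at α = 0.05 is 3.841.
Since 0.088 < 3.841, we fail to reject the null hypothesis — the data are consistent with the 13:3 ratio.

0.088; consistent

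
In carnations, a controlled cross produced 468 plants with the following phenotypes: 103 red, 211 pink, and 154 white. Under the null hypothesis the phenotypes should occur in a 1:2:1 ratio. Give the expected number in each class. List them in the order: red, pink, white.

Expected counts for N = 468 under a 1:2:1 ratio (total parts = 4):
  red: 468 × 1/4 = 117
  pink: 468 × 2/4 = 234
  white: 468 × 1/4 = 117

117, 234, 117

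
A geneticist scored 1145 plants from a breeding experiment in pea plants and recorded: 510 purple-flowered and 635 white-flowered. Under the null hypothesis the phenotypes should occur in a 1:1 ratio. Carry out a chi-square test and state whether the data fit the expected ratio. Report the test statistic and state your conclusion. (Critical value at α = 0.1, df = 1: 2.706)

13.646; not consistent

Under the 1:1 hypothesis (Σ ratio = 2, N = 1145):
  purple-flowered: 1145 × 1/2 = 572.5
  white-flowered: 1145 × 1/2 = 572.5
χ² = Σ (O − E)² / E
  purple-flowered: (510 − 572.5)² / 572.5 = 6.8231
  white-flowered: (635 − 572.5)² / 572.5 = 6.8231
χ² = 6.8231 + 6.8231 = 13.6462 ≈ 13.646
Degrees of freedom = 2 − 1 = 1; critical value at α = 0.1 is 2.706.
Since 13.646 > 2.706, we reject the null hypothesis — the data do not fit the 1:1 ratio.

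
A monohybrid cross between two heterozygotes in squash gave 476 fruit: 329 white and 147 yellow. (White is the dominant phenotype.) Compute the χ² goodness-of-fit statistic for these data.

For a monohybrid cross between heterozygotes with complete dominance, the expected phenotypic ratio is 3:1.
The 3:1 ratio has 4 parts, so with N = 476 the expected counts are:
  white: 476 × 3/4 = 357
  yellow: 476 × 1/4 = 119
χ² = Σ (O − E)² / E
  white: (329 − 357)² / 357 = 2.1961
  yellow: (147 − 119)² / 119 = 6.5882
χ² = 2.1961 + 6.5882 = 8.7843 ≈ 8.784

8.784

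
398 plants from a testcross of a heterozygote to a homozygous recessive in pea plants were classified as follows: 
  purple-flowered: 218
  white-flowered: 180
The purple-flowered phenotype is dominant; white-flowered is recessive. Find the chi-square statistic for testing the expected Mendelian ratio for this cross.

A testcross of a heterozygote (Aa × aa) gives a 1:1 phenotypic ratio.
Under the 1:1 hypothesis (Σ ratio = 2, N = 398):
  purple-flowered: 398 × 1/2 = 199
  white-flowered: 398 × 1/2 = 199
χ² = Σ (O − E)² / E
  purple-flowered: (218 − 199)² / 199 = 1.8141
  white-flowered: (180 − 199)² / 199 = 1.8141
χ² = 1.8141 + 1.8141 = 3.6282 ≈ 3.628

3.628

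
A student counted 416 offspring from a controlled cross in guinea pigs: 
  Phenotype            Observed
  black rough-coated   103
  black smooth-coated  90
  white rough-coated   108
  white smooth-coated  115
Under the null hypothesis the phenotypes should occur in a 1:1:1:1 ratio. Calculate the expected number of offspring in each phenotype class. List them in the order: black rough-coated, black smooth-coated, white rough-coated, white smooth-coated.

Under the 1:1:1:1 hypothesis (Σ ratio = 4, N = 416):
  black rough-coated: 416 × 1/4 = 104
  black smooth-coated: 416 × 1/4 = 104
  white rough-coated: 416 × 1/4 = 104
  white smooth-coated: 416 × 1/4 = 104

104, 104, 104, 104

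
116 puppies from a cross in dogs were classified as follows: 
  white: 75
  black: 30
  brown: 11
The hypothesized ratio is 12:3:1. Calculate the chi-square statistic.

The 12:3:1 ratio has 16 parts, so with N = 116 the expected counts are:
  white: 116 × 12/16 = 87
  black: 116 × 3/16 = 21.75
  brown: 116 × 1/16 = 7.25
χ² = Σ (O − E)² / E
  white: (75 − 87)² / 87 = 1.6552
  black: (30 − 21.75)² / 21.75 = 3.1293
  brown: (11 − 7.25)² / 7.25 = 1.9397
χ² = 1.6552 + 3.1293 + 1.9397 = 6.7242 ≈ 6.724

6.724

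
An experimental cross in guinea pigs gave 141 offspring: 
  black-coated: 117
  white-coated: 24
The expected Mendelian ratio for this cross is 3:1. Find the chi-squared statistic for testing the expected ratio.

4.787

Total ratio parts = 4. Expected numbers out of 141:
  black-coated: 141 × 3/4 = 105.75
  white-coated: 141 × 1/4 = 35.25
χ² = Σ (O − E)² / E
  black-coated: (117 − 105.75)² / 105.75 = 1.1968
  white-coated: (24 − 35.25)² / 35.25 = 3.5904
χ² = 1.1968 + 3.5904 = 4.7872 ≈ 4.787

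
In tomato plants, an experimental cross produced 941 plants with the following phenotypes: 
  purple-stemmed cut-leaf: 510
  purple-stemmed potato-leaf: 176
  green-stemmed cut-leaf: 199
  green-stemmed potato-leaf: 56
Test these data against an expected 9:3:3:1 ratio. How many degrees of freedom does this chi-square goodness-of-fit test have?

A goodness-of-fit test with 4 phenotype classes has df = 4 − 1 = 3.

3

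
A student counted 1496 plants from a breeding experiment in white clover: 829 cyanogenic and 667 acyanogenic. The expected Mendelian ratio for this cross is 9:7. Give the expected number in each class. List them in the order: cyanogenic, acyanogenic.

The 9:7 ratio has 16 parts, so with N = 1496 the expected counts are:
  cyanogenic: 1496 × 9/16 = 841.5
  acyanogenic: 1496 × 7/16 = 654.5

841.5, 654.5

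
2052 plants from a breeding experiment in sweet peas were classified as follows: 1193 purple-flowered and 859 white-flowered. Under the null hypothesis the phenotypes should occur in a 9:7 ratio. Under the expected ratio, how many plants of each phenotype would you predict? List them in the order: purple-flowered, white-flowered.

Expected counts for N = 2052 under a 9:7 ratio (total parts = 16):
  purple-flowered: 2052 × 9/16 = 1154.25
  white-flowered: 2052 × 7/16 = 897.75

1154.25, 897.75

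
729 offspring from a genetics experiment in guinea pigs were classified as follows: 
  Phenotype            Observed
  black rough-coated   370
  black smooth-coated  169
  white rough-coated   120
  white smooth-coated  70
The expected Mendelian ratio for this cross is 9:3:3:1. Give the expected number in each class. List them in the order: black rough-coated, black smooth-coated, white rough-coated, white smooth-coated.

Under the 9:3:3:1 hypothesis (Σ ratio = 16, N = 729):
  black rough-coated: 729 × 9/16 = 410.0625
  black smooth-coated: 729 × 3/16 = 136.6875
  white rough-coated: 729 × 3/16 = 136.6875
  white smooth-coated: 729 × 1/16 = 45.5625

410.0625, 136.6875, 136.6875, 45.5625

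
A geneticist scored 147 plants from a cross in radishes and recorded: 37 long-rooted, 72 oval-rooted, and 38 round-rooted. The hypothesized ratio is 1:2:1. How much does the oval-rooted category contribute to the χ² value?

Expected counts for N = 147 under a 1:2:1 ratio (total parts = 4):
  long-rooted: 147 × 1/4 = 36.75
  oval-rooted: 147 × 2/4 = 73.5
  round-rooted: 147 × 1/4 = 36.75
Contribution of oval-rooted: (72 − 73.5)² / 73.5 = 0.0306

0.031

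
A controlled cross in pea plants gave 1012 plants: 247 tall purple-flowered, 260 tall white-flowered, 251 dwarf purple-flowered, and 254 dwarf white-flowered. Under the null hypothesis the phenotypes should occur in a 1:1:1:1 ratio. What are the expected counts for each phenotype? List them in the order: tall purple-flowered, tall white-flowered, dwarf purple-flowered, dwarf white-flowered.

253, 253, 253, 253

Under the 1:1:1:1 hypothesis (Σ ratio = 4, N = 1012):
  tall purple-flowered: 1012 × 1/4 = 253
  tall white-flowered: 1012 × 1/4 = 253
  dwarf purple-flowered: 1012 × 1/4 = 253
  dwarf white-flowered: 1012 × 1/4 = 253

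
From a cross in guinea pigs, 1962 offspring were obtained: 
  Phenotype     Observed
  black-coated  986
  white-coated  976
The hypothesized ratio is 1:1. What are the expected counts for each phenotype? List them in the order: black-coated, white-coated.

Under the 1:1 hypothesis (Σ ratio = 2, N = 1962):
  black-coated: 1962 × 1/2 = 981
  white-coated: 1962 × 1/2 = 981

981, 981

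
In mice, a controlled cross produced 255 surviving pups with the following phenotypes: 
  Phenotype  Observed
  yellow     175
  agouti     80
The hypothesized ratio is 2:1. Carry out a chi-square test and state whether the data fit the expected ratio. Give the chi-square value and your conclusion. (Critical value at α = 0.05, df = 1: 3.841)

0.441; consistent

Under the 2:1 hypothesis (Σ ratio = 3, N = 255):
  yellow: 255 × 2/3 = 170
  agouti: 255 × 1/3 = 85
χ² = Σ (O − E)² / E
  yellow: (175 − 170)² / 170 = 0.1471
  agouti: (80 − 85)² / 85 = 0.2941
χ² = 0.1471 + 0.2941 = 0.4412 ≈ 0.441
Degrees of freedom = 2 − 1 = 1; critical value at α = 0.05 is 3.841.
Since 0.441 < 3.841, we fail to reject the null hypothesis — the data are consistent with the 2:1 ratio.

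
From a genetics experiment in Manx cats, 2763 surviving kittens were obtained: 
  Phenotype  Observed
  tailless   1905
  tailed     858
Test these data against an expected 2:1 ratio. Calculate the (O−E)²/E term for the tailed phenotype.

The 2:1 ratio has 3 parts, so with N = 2763 the expected counts are:
  tailless: 2763 × 2/3 = 1842
  tailed: 2763 × 1/3 = 921
Contribution of tailed: (858 − 921)² / 921 = 4.3094

4.309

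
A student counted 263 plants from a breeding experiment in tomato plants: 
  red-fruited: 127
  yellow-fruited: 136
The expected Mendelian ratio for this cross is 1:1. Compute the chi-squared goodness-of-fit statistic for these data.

0.308

Total ratio parts = 2. Expected numbers out of 263:
  red-fruited: 263 × 1/2 = 131.5
  yellow-fruited: 263 × 1/2 = 131.5
χ² = Σ (O − E)² / E
  red-fruited: (127 − 131.5)² / 131.5 = 0.1540
  yellow-fruited: (136 − 131.5)² / 131.5 = 0.1540
χ² = 0.1540 + 0.1540 = 0.308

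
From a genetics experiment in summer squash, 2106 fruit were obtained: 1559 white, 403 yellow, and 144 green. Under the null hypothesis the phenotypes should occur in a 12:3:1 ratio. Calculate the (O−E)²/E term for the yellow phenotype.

Expected counts for N = 2106 under a 12:3:1 ratio (total parts = 16):
  white: 2106 × 12/16 = 1579.5
  yellow: 2106 × 3/16 = 394.875
  green: 2106 × 1/16 = 131.625
Contribution of yellow: (403 − 394.875)² / 394.875 = 0.1672

0.167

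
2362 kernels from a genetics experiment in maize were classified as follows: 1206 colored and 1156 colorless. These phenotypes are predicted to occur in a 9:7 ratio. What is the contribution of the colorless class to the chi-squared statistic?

Total ratio parts = 16. Expected numbers out of 2362:
  colored: 2362 × 9/16 = 1328.625
  colorless: 2362 × 7/16 = 1033.375
Contribution of colorless: (1156 − 1033.375)² / 1033.375 = 14.5512

14.551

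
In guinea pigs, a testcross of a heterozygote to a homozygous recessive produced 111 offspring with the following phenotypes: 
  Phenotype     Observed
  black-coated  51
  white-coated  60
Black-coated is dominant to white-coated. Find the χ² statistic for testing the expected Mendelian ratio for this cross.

0.730

A testcross of a heterozygote (Aa × aa) gives a 1:1 phenotypic ratio.
The 1:1 ratio has 2 parts, so with N = 111 the expected counts are:
  black-coated: 111 × 1/2 = 55.5
  white-coated: 111 × 1/2 = 55.5
χ² = Σ (O − E)² / E
  black-coated: (51 − 55.5)² / 55.5 = 0.3649
  white-coated: (60 − 55.5)² / 55.5 = 0.3649
χ² = 0.3649 + 0.3649 = 0.7298 ≈ 0.730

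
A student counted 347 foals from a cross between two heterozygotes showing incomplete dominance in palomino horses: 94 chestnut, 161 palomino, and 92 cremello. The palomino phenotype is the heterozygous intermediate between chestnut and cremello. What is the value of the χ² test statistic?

1.824

With incomplete dominance, a heterozygote × heterozygote cross gives a 1:2:1 phenotypic ratio.
Total ratio parts = 4. Expected numbers out of 347:
  chestnut: 347 × 1/4 = 86.75
  palomino: 347 × 2/4 = 173.5
  cremello: 347 × 1/4 = 86.75
χ² = Σ (O − E)² / E
  chestnut: (94 − 86.75)² / 86.75 = 0.6059
  palomino: (161 − 173.5)² / 173.5 = 0.9006
  cremello: (92 − 86.75)² / 86.75 = 0.3177
χ² = 0.6059 + 0.9006 + 0.3177 = 1.8242 ≈ 1.824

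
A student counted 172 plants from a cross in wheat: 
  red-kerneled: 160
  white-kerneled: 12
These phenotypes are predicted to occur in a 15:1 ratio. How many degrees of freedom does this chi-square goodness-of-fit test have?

1

A goodness-of-fit test with 2 phenotype classes has df = 2 − 1 = 1.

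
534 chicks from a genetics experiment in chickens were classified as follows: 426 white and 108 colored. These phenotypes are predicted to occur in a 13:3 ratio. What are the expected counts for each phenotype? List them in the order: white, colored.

Total ratio parts = 16. Expected numbers out of 534:
  white: 534 × 13/16 = 433.875
  colored: 534 × 3/16 = 100.125

433.875, 100.125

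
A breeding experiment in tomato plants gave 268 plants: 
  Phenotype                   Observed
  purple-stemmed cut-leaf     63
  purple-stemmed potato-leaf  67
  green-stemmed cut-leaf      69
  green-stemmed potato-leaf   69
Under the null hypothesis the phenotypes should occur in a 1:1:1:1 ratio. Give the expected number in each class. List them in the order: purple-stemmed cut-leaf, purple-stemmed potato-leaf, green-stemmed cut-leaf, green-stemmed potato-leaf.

Under the 1:1:1:1 hypothesis (Σ ratio = 4, N = 268):
  purple-stemmed cut-leaf: 268 × 1/4 = 67
  purple-stemmed potato-leaf: 268 × 1/4 = 67
  green-stemmed cut-leaf: 268 × 1/4 = 67
  green-stemmed potato-leaf: 268 × 1/4 = 67

67, 67, 67, 67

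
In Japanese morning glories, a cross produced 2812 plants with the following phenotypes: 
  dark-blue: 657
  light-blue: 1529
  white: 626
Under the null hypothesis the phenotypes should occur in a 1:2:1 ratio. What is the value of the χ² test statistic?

The 1:2:1 ratio has 4 parts, so with N = 2812 the expected counts are:
  dark-blue: 2812 × 1/4 = 703
  light-blue: 2812 × 2/4 = 1406
  white: 2812 × 1/4 = 703
χ² = Σ (O − E)² / E
  dark-blue: (657 − 703)² / 703 = 3.0100
  light-blue: (1529 − 1406)² / 1406 = 10.7603
  white: (626 − 703)² / 703 = 8.4339
χ² = 3.0100 + 10.7603 + 8.4339 = 22.2042 ≈ 22.204

22.204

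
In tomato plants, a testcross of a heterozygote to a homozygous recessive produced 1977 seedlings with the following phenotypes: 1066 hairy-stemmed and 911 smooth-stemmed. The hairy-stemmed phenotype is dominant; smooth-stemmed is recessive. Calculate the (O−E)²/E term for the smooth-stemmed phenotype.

6.076

A testcross of a heterozygote (Aa × aa) gives a 1:1 phenotypic ratio.
Expected counts for N = 1977 under a 1:1 ratio (total parts = 2):
  hairy-stemmed: 1977 × 1/2 = 988.5
  smooth-stemmed: 1977 × 1/2 = 988.5
Contribution of smooth-stemmed: (911 − 988.5)² / 988.5 = 6.0761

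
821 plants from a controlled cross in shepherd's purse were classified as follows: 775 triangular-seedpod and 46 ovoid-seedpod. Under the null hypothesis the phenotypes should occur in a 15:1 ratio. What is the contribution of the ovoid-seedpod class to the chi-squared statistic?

0.550

The 15:1 ratio has 16 parts, so with N = 821 the expected counts are:
  triangular-seedpod: 821 × 15/16 = 769.6875
  ovoid-seedpod: 821 × 1/16 = 51.3125
Contribution of ovoid-seedpod: (46 − 51.3125)² / 51.3125 = 0.5500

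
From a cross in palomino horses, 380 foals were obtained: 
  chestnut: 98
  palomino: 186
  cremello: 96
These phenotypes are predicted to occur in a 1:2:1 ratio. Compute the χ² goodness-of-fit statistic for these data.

The 1:2:1 ratio has 4 parts, so with N = 380 the expected counts are:
  chestnut: 380 × 1/4 = 95
  palomino: 380 × 2/4 = 190
  cremello: 380 × 1/4 = 95
χ² = Σ (O − E)² / E
  chestnut: (98 − 95)² / 95 = 0.0947
  palomino: (186 − 190)² / 190 = 0.0842
  cremello: (96 − 95)² / 95 = 0.0105
χ² = 0.0947 + 0.0842 + 0.0105 = 0.1894 ≈ 0.189

0.189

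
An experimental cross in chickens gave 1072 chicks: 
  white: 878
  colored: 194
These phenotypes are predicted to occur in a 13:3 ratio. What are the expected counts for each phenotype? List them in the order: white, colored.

Total ratio parts = 16. Expected numbers out of 1072:
  white: 1072 × 13/16 = 871
  colored: 1072 × 3/16 = 201

871, 201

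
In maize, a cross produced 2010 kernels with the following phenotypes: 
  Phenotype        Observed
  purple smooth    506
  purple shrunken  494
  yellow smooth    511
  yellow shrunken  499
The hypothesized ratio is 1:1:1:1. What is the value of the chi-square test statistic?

Expected counts for N = 2010 under a 1:1:1:1 ratio (total parts = 4):
  purple smooth: 2010 × 1/4 = 502.5
  purple shrunken: 2010 × 1/4 = 502.5
  yellow smooth: 2010 × 1/4 = 502.5
  yellow shrunken: 2010 × 1/4 = 502.5
χ² = Σ (O − E)² / E
  purple smooth: (506 − 502.5)² / 502.5 = 0.0244
  purple shrunken: (494 − 502.5)² / 502.5 = 0.1438
  yellow smooth: (511 − 502.5)² / 502.5 = 0.1438
  yellow shrunken: (499 − 502.5)² / 502.5 = 0.0244
χ² = 0.0244 + 0.1438 + 0.1438 + 0.0244 = 0.3364 ≈ 0.336

0.336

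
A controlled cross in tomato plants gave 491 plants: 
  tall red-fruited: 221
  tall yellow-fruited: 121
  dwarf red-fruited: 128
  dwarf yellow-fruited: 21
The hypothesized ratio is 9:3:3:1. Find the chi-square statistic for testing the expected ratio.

37.210

Total ratio parts = 16. Expected numbers out of 491:
  tall red-fruited: 491 × 9/16 = 276.1875
  tall yellow-fruited: 491 × 3/16 = 92.0625
  dwarf red-fruited: 491 × 3/16 = 92.0625
  dwarf yellow-fruited: 491 × 1/16 = 30.6875
χ² = Σ (O − E)² / E
  tall red-fruited: (221 − 276.1875)² / 276.1875 = 11.0275
  tall yellow-fruited: (121 − 92.0625)² / 92.0625 = 9.0958
  dwarf red-fruited: (128 − 92.0625)² / 92.0625 = 14.0286
  dwarf yellow-fruited: (21 − 30.6875)² / 30.6875 = 3.0582
χ² = 11.0275 + 9.0958 + 14.0286 + 3.0582 = 37.2101 ≈ 37.210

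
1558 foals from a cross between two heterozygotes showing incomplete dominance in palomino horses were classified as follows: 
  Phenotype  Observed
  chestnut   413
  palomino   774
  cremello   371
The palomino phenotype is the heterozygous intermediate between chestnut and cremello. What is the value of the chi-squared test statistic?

With incomplete dominance, a heterozygote × heterozygote cross gives a 1:2:1 phenotypic ratio.
Expected counts for N = 1558 under a 1:2:1 ratio (total parts = 4):
  chestnut: 1558 × 1/4 = 389.5
  palomino: 1558 × 2/4 = 779
  cremello: 1558 × 1/4 = 389.5
χ² = Σ (O − E)² / E
  chestnut: (413 − 389.5)² / 389.5 = 1.4178
  palomino: (774 − 779)² / 779 = 0.0321
  cremello: (371 − 389.5)² / 389.5 = 0.8787
χ² = 1.4178 + 0.0321 + 0.8787 = 2.3286 ≈ 2.329

2.329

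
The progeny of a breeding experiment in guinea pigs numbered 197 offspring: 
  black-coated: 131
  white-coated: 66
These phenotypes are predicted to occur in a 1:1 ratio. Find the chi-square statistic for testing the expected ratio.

21.447

Expected counts for N = 197 under a 1:1 ratio (total parts = 2):
  black-coated: 197 × 1/2 = 98.5
  white-coated: 197 × 1/2 = 98.5
χ² = Σ (O − E)² / E
  black-coated: (131 − 98.5)² / 98.5 = 10.7234
  white-coated: (66 − 98.5)² / 98.5 = 10.7234
χ² = 10.7234 + 10.7234 = 21.4468 ≈ 21.447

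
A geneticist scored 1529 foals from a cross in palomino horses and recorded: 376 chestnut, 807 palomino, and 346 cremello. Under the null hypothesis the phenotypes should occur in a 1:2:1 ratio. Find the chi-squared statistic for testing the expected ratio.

5.903

Under the 1:2:1 hypothesis (Σ ratio = 4, N = 1529):
  chestnut: 1529 × 1/4 = 382.25
  palomino: 1529 × 2/4 = 764.5
  cremello: 1529 × 1/4 = 382.25
χ² = Σ (O − E)² / E
  chestnut: (376 − 382.25)² / 382.25 = 0.1022
  palomino: (807 − 764.5)² / 764.5 = 2.3627
  cremello: (346 − 382.25)² / 382.25 = 3.4377
χ² = 0.1022 + 2.3627 + 3.4377 = 5.9026 ≈ 5.903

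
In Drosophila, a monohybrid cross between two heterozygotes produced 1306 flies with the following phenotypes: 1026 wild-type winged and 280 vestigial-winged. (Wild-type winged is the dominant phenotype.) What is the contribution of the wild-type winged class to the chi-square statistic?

2.208

For a monohybrid cross between heterozygotes with complete dominance, the expected phenotypic ratio is 3:1.
Under the 3:1 hypothesis (Σ ratio = 4, N = 1306):
  wild-type winged: 1306 × 3/4 = 979.5
  vestigial-winged: 1306 × 1/4 = 326.5
Contribution of wild-type winged: (1026 − 979.5)² / 979.5 = 2.2075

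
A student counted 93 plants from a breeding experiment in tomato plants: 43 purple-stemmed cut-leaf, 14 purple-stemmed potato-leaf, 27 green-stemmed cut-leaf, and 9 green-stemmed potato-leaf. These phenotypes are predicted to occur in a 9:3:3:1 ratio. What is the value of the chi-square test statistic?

9.327

Under the 9:3:3:1 hypothesis (Σ ratio = 16, N = 93):
  purple-stemmed cut-leaf: 93 × 9/16 = 52.3125
  purple-stemmed potato-leaf: 93 × 3/16 = 17.4375
  green-stemmed cut-leaf: 93 × 3/16 = 17.4375
  green-stemmed potato-leaf: 93 × 1/16 = 5.8125
χ² = Σ (O − E)² / E
  purple-stemmed cut-leaf: (43 − 52.3125)² / 52.3125 = 1.6578
  purple-stemmed potato-leaf: (14 − 17.4375)² / 17.4375 = 0.6776
  green-stemmed cut-leaf: (27 − 17.4375)² / 17.4375 = 5.2440
  green-stemmed potato-leaf: (9 − 5.8125)² / 5.8125 = 1.7480
χ² = 1.6578 + 0.6776 + 5.2440 + 1.7480 = 9.3274 ≈ 9.327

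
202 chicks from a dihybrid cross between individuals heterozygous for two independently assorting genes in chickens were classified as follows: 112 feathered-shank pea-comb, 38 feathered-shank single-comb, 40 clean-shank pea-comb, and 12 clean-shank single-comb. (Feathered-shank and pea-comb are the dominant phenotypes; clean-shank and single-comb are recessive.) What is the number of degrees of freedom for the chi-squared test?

A dihybrid F₂ with independent assortment and complete dominance at both loci gives a 9:3:3:1 phenotypic ratio.
A goodness-of-fit test with 4 phenotype classes has df = 4 − 1 = 3.

3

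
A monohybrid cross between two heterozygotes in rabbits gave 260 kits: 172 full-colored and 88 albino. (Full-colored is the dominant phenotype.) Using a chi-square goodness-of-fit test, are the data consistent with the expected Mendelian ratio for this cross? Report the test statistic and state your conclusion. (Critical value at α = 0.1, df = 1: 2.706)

For a monohybrid cross between heterozygotes with complete dominance, the expected phenotypic ratio is 3:1.
Expected counts for N = 260 under a 3:1 ratio (total parts = 4):
  full-colored: 260 × 3/4 = 195
  albino: 260 × 1/4 = 65
χ² = Σ (O − E)² / E
  full-colored: (172 − 195)² / 195 = 2.7128
  albino: (88 − 65)² / 65 = 8.1385
χ² = 2.7128 + 8.1385 = 10.8513 ≈ 10.851
Degrees of freedom = 2 − 1 = 1; critical value at α = 0.1 is 2.706.
Since 10.851 > 2.706, we reject the null hypothesis — the data do not fit the 3:1 ratio.

10.851; not consistent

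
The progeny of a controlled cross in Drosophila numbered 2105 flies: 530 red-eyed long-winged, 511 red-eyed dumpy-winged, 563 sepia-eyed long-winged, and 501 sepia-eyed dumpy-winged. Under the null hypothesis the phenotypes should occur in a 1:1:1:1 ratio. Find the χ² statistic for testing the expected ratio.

4.247

Under the 1:1:1:1 hypothesis (Σ ratio = 4, N = 2105):
  red-eyed long-winged: 2105 × 1/4 = 526.25
  red-eyed dumpy-winged: 2105 × 1/4 = 526.25
  sepia-eyed long-winged: 2105 × 1/4 = 526.25
  sepia-eyed dumpy-winged: 2105 × 1/4 = 526.25
χ² = Σ (O − E)² / E
  red-eyed long-winged: (530 − 526.25)² / 526.25 = 0.0267
  red-eyed dumpy-winged: (511 − 526.25)² / 526.25 = 0.4419
  sepia-eyed long-winged: (563 − 526.25)² / 526.25 = 2.5664
  sepia-eyed dumpy-winged: (501 − 526.25)² / 526.25 = 1.2115
χ² = 0.0267 + 0.4419 + 2.5664 + 1.2115 = 4.2465 ≈ 4.247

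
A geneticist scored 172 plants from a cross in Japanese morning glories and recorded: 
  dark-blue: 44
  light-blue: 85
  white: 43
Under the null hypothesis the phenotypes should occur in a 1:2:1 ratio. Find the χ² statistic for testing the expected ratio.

0.035

Under the 1:2:1 hypothesis (Σ ratio = 4, N = 172):
  dark-blue: 172 × 1/4 = 43
  light-blue: 172 × 2/4 = 86
  white: 172 × 1/4 = 43
χ² = Σ (O − E)² / E
  dark-blue: (44 − 43)² / 43 = 0.0233
  light-blue: (85 − 86)² / 86 = 0.0116
  white: (43 − 43)² / 43 = 0.0000
χ² = 0.0233 + 0.0116 + 0.0000 = 0.0349 ≈ 0.035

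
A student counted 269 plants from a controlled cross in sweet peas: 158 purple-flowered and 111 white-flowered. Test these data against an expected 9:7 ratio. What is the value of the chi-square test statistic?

0.676

Under the 9:7 hypothesis (Σ ratio = 16, N = 269):
  purple-flowered: 269 × 9/16 = 151.3125
  white-flowered: 269 × 7/16 = 117.6875
χ² = Σ (O − E)² / E
  purple-flowered: (158 − 151.3125)² / 151.3125 = 0.2956
  white-flowered: (111 − 117.6875)² / 117.6875 = 0.3800
χ² = 0.2956 + 0.3800 = 0.6756 ≈ 0.676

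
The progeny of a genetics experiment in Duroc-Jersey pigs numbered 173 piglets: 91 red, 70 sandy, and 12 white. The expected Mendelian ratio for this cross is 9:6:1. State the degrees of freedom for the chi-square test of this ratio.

A goodness-of-fit test with 3 phenotype classes has df = 3 − 1 = 2.

2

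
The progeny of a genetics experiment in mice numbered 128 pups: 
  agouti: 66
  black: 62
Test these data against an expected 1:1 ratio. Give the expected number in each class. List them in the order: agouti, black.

Expected counts for N = 128 under a 1:1 ratio (total parts = 2):
  agouti: 128 × 1/2 = 64
  black: 128 × 1/2 = 64

64, 64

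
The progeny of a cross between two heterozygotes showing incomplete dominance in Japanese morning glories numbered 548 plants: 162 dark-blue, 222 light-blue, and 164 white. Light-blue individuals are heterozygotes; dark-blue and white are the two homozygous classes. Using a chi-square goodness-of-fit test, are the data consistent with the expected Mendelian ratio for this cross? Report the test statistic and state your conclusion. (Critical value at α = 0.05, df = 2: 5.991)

19.752; not consistent

With incomplete dominance, a heterozygote × heterozygote cross gives a 1:2:1 phenotypic ratio.
The 1:2:1 ratio has 4 parts, so with N = 548 the expected counts are:
  dark-blue: 548 × 1/4 = 137
  light-blue: 548 × 2/4 = 274
  white: 548 × 1/4 = 137
χ² = Σ (O − E)² / E
  dark-blue: (162 − 137)² / 137 = 4.5620
  light-blue: (222 − 274)² / 274 = 9.8686
  white: (164 − 137)² / 137 = 5.3212
χ² = 4.5620 + 9.8686 + 5.3212 = 19.7518 ≈ 19.752
Degrees of freedom = 3 − 1 = 2; critical value at α = 0.05 is 5.991.
Since 19.752 > 5.991, we reject the null hypothesis — the data do not fit the 1:2:1 ratio.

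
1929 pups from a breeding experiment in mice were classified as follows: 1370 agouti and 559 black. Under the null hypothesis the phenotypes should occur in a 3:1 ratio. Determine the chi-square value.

16.286

Total ratio parts = 4. Expected numbers out of 1929:
  agouti: 1929 × 3/4 = 1446.75
  black: 1929 × 1/4 = 482.25
χ² = Σ (O − E)² / E
  agouti: (1370 − 1446.75)² / 1446.75 = 4.0716
  black: (559 − 482.25)² / 482.25 = 12.2147
χ² = 4.0716 + 12.2147 = 16.2863 ≈ 16.286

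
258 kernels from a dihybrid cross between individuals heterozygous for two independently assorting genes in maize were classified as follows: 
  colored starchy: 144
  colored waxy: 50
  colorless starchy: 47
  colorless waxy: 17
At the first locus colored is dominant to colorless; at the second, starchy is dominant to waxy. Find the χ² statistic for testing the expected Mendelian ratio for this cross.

0.150

A dihybrid F₂ with independent assortment and complete dominance at both loci gives a 9:3:3:1 phenotypic ratio.
Expected counts for N = 258 under a 9:3:3:1 ratio (total parts = 16):
  colored starchy: 258 × 9/16 = 145.125
  colored waxy: 258 × 3/16 = 48.375
  colorless starchy: 258 × 3/16 = 48.375
  colorless waxy: 258 × 1/16 = 16.125
χ² = Σ (O − E)² / E
  colored starchy: (144 − 145.125)² / 145.125 = 0.0087
  colored waxy: (50 − 48.375)² / 48.375 = 0.0546
  colorless starchy: (47 − 48.375)² / 48.375 = 0.0391
  colorless waxy: (17 − 16.125)² / 16.125 = 0.0475
χ² = 0.0087 + 0.0546 + 0.0391 + 0.0475 = 0.1499 ≈ 0.150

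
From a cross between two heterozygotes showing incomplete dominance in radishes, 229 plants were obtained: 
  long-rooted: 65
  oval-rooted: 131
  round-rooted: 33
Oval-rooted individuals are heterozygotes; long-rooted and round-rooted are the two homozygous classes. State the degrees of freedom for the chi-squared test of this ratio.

2

With incomplete dominance, a heterozygote × heterozygote cross gives a 1:2:1 phenotypic ratio.
A goodness-of-fit test with 3 phenotype classes has df = 3 − 1 = 2.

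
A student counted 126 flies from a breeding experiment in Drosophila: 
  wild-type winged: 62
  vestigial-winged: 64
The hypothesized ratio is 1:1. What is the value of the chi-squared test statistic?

The 1:1 ratio has 2 parts, so with N = 126 the expected counts are:
  wild-type winged: 126 × 1/2 = 63
  vestigial-winged: 126 × 1/2 = 63
χ² = Σ (O − E)² / E
  wild-type winged: (62 − 63)² / 63 = 0.0159
  vestigial-winged: (64 − 63)² / 63 = 0.0159
χ² = 0.0159 + 0.0159 = 0.0318 ≈ 0.032

0.032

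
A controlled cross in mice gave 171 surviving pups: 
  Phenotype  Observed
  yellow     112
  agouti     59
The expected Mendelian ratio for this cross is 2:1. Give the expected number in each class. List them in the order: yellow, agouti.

114, 57

The 2:1 ratio has 3 parts, so with N = 171 the expected counts are:
  yellow: 171 × 2/3 = 114
  agouti: 171 × 1/3 = 57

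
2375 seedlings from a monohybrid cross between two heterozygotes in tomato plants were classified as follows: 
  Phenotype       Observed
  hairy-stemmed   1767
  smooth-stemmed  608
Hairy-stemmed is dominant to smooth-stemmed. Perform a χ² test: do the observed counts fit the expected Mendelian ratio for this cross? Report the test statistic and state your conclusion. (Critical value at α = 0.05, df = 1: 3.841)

0.456; consistent

For a monohybrid cross between heterozygotes with complete dominance, the expected phenotypic ratio is 3:1.
Under the 3:1 hypothesis (Σ ratio = 4, N = 2375):
  hairy-stemmed: 2375 × 3/4 = 1781.25
  smooth-stemmed: 2375 × 1/4 = 593.75
χ² = Σ (O − E)² / E
  hairy-stemmed: (1767 − 1781.25)² / 1781.25 = 0.1140
  smooth-stemmed: (608 − 593.75)² / 593.75 = 0.3420
χ² = 0.1140 + 0.3420 = 0.456
Degrees of freedom = 2 − 1 = 1; critical value at α = 0.05 is 3.841.
Since 0.456 < 3.841, we fail to reject the null hypothesis — the data are consistent with the 3:1 ratio.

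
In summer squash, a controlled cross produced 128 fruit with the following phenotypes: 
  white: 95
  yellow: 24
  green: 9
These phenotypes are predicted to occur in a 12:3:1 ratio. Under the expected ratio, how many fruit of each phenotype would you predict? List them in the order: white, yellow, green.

Total ratio parts = 16. Expected numbers out of 128:
  white: 128 × 12/16 = 96
  yellow: 128 × 3/16 = 24
  green: 128 × 1/16 = 8

96, 24, 8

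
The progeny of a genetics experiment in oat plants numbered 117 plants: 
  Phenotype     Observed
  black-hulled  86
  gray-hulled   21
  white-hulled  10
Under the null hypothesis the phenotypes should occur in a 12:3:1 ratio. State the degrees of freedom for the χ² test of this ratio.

2

A goodness-of-fit test with 3 phenotype classes has df = 3 − 1 = 2.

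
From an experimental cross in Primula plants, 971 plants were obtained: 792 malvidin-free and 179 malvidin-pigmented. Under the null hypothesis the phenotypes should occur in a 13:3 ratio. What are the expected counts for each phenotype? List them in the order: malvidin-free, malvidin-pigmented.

788.9375, 182.0625

Under the 13:3 hypothesis (Σ ratio = 16, N = 971):
  malvidin-free: 971 × 13/16 = 788.9375
  malvidin-pigmented: 971 × 3/16 = 182.0625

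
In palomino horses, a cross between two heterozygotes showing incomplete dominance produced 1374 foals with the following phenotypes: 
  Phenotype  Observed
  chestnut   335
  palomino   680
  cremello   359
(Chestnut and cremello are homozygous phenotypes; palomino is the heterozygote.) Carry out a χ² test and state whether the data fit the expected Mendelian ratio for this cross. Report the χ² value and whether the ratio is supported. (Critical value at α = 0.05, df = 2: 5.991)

0.981; consistent

With incomplete dominance, a heterozygote × heterozygote cross gives a 1:2:1 phenotypic ratio.
The 1:2:1 ratio has 4 parts, so with N = 1374 the expected counts are:
  chestnut: 1374 × 1/4 = 343.5
  palomino: 1374 × 2/4 = 687
  cremello: 1374 × 1/4 = 343.5
χ² = Σ (O − E)² / E
  chestnut: (335 − 343.5)² / 343.5 = 0.2103
  palomino: (680 − 687)² / 687 = 0.0713
  cremello: (359 − 343.5)² / 343.5 = 0.6994
χ² = 0.2103 + 0.0713 + 0.6994 = 0.981
Degrees of freedom = 3 − 1 = 2; critical value at α = 0.05 is 5.991.
Since 0.981 < 5.991, we fail to reject the null hypothesis — the data are consistent with the 1:2:1 ratio.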